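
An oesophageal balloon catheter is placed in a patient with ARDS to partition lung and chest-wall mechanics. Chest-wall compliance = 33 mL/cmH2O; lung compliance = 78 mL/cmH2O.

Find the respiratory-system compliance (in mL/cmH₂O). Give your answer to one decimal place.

23.2

Lung and chest wall are elastances in series: 1/Crs = 1/CL + 1/Ccw.
1/Crs = 1/78 + 1/33 = 0.04312.
Crs = 23.191 mL/cmH2O.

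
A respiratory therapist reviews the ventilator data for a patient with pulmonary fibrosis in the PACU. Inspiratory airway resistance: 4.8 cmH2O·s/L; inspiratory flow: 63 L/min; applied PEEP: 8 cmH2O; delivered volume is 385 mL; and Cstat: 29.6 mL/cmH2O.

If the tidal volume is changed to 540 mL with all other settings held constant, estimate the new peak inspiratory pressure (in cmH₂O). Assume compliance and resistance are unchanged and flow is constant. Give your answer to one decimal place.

Flow: 63 L/min ÷ 60 = 1.05 L/s.
PIP = Vt/C + R·V̇ + PEEP (constant-flow equation of motion).
Only the elastic term changes: ΔPIP = ΔVt / C = (540 − 385) / 29.6 = 5.236 cmH2O.
Original PIP = 385/29.6 + 4.8×1.05 + 8 = 26.047 cmH2O; new PIP = 26.047 + (5.236) = 31.283 cmH2O.

31.3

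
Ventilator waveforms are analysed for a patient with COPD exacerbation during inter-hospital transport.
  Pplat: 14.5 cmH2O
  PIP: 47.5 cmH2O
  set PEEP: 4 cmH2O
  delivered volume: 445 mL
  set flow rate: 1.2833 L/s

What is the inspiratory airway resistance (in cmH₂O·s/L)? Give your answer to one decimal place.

Raw = (PIP − Pplat) / flow = (47.5 − 14.5) / 1.2833 = 33.0 / 1.2833 = 25.715 cmH2O·s/L.

25.7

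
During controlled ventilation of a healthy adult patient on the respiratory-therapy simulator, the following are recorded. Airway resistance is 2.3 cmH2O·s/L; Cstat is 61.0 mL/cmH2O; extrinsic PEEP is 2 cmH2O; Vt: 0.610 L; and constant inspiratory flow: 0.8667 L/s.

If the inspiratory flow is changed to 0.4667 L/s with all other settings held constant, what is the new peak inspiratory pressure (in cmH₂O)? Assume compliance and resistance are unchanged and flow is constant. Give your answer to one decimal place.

13.1

PIP = Vt/C + R·V̇ + PEEP (constant-flow equation of motion).
Only the resistive term changes: ΔPIP = R × ΔV̇ = 2.3 × (0.4667 − 0.8667) = 2.3 × -0.4 = -0.92 cmH2O.
Original PIP = 610/61.0 + 2.3×0.8667 + 2 = 13.993 cmH2O; new PIP = 13.993 + (-0.92) = 13.073 cmH2O.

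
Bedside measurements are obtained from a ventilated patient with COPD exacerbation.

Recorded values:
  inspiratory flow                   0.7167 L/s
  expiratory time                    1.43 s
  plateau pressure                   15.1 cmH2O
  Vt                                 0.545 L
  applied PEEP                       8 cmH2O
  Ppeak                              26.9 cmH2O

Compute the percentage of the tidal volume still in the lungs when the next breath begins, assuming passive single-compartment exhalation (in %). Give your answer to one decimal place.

32.3

R = (PIP − Pplat)/V̇ = (26.9 − 15.1) / 0.7167 = 11.8/0.7167 = 16.464 cmH2O·s/L.
C = Vt/(Pplat − PEEP) = 545.0 / (15.1 − 8) = 545.0/7.1 = 76.761 mL/cmH2O.
τ = R × C = 16.464 × 0.07676 L/cmH2O = 1.264 s.
Fraction remaining at end-expiration = e^(−Te/τ) = e^(−1.43/1.264) = 0.3226 → 32.26%.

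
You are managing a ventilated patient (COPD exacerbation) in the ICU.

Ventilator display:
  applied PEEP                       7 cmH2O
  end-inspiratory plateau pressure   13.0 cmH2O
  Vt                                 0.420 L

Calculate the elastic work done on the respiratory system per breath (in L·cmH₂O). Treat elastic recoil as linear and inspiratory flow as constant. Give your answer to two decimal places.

1.26

Elastic work ≈ ½ × (Pplat − PEEP) × Vt = 0.5 × (13.0 − 7) × 0.420 L = 0.5 × 6.0 × 0.420 = 1.26 L·cmH2O.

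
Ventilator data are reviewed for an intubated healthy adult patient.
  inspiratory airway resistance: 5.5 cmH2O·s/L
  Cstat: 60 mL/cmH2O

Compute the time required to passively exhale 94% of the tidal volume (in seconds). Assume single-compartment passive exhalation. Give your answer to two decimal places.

0.93

τ = R × C = 5.5 × 60 mL/cmH2O = 5.5 × 0.060 L/cmH2O = 0.33 s.
Exhaled fraction f = 1 − e^(−t/τ) → t = −τ·ln(1 − f) = −0.33·ln(0.06) = 0.9284 s.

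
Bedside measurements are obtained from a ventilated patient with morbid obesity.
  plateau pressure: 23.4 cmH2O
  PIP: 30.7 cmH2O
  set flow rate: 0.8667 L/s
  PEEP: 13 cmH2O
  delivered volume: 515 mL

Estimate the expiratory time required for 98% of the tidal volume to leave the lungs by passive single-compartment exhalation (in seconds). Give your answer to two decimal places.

R = (PIP − Pplat)/V̇ = (30.7 − 23.4) / 0.8667 = 7.3/0.8667 = 8.423 cmH2O·s/L.
C = Vt/(Pplat − PEEP) = 515.0 / (23.4 − 13) = 515.0/10.4 = 49.519 mL/cmH2O.
τ = R × C = 8.423 × 0.04952 L/cmH2O = 0.4171 s.
t = −τ·ln(1 − 0.98) = −0.4171·ln(0.02) = 1.632 s.

1.63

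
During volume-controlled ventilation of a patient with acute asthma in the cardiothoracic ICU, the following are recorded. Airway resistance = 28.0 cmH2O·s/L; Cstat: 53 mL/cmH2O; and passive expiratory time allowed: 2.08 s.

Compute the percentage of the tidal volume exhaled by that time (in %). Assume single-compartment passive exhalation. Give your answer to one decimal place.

75.4

τ = R × C = 28.0 × 53 mL/cmH2O = 28.0 × 0.053 L/cmH2O = 1.484 s.
Passive exhalation: V(t)/V₀ = e^(−t/τ) = e^(−2.08/1.484) = 0.2462.
Fraction exhaled = 1 − 0.2462 = 0.7538 → 75.38%.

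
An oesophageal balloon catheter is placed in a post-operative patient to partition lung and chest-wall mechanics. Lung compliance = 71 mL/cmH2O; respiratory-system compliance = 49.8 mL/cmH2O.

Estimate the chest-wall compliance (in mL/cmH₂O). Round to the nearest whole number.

1/Ccw = 1/Crs − 1/CL.
1/Ccw = 1/49.8 − 1/71 = 0.005996.
Ccw = 166.78 mL/cmH2O.

167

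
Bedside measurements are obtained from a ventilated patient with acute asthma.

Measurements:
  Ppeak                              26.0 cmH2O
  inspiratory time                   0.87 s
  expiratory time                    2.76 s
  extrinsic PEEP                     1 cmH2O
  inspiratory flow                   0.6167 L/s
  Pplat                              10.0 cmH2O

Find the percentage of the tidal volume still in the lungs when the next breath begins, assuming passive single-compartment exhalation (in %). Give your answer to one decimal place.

Vt = flow × Ti = 0.6167 L/s × 0.87 s × 1000 mL/L = 536.53 mL.
R = (PIP − Pplat)/V̇ = (26.0 − 10.0) / 0.6167 = 16.0/0.6167 = 25.945 cmH2O·s/L.
C = Vt/(Pplat − PEEP) = 536.53 / (10.0 − 1) = 536.53/9.0 = 59.614 mL/cmH2O.
τ = R × C = 25.945 × 0.05961 L/cmH2O = 1.547 s.
Fraction remaining at end-expiration = e^(−Te/τ) = e^(−2.76/1.547) = 0.1679 → 16.79%.

16.8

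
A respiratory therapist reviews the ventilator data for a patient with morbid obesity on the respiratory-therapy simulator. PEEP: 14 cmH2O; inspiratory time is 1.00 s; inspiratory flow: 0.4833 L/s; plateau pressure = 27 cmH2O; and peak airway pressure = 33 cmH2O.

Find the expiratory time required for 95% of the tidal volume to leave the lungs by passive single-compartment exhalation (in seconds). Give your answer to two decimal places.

1.38

Vt = flow × Ti = 0.4833 L/s × 1.00 s × 1000 mL/L = 483.3 mL.
R = (PIP − Pplat)/V̇ = (33 − 27) / 0.4833 = 6.0/0.4833 = 12.415 cmH2O·s/L.
C = Vt/(Pplat − PEEP) = 483.3 / (27 − 14) = 483.3/13.0 = 37.177 mL/cmH2O.
τ = R × C = 12.415 × 0.03718 L/cmH2O = 0.4616 s.
t = −τ·ln(1 − 0.95) = −0.4616·ln(0.05) = 1.383 s.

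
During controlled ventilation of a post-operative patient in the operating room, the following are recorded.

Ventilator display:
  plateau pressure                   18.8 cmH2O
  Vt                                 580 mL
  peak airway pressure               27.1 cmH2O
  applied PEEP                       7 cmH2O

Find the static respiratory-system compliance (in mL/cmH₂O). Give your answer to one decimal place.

49.2

Cstat = Vt / (Pplat − PEEP) = 580 / (18.8 − 7) = 580 / 11.8 = 49.153 mL/cmH2O.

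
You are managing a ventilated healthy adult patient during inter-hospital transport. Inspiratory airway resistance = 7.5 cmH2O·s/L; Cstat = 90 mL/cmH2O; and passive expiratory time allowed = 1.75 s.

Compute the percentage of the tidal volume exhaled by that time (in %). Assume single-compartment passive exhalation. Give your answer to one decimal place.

92.5

τ = R × C = 7.5 × 90 mL/cmH2O = 7.5 × 0.090 L/cmH2O = 0.675 s.
Passive exhalation: V(t)/V₀ = e^(−t/τ) = e^(−1.75/0.675) = 0.07483.
Fraction exhaled = 1 − 0.07483 = 0.9252 → 92.52%.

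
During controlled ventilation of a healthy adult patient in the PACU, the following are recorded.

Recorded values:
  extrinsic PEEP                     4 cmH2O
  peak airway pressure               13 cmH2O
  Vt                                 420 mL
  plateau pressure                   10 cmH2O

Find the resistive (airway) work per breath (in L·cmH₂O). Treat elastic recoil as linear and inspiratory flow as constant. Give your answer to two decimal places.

1.26

With constant inspiratory flow the resistive pressure is constant at PIP − Pplat = 13 − 10 = 3.0 cmH2O, so resistive work = 3.0 × 0.420 = 1.26 L·cmH2O.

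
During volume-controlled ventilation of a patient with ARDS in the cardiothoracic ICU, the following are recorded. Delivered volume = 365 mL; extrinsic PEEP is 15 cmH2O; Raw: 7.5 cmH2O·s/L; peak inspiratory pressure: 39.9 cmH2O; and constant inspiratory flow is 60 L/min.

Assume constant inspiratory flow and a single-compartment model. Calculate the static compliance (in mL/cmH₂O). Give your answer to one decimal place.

Flow: 60 L/min ÷ 60 = 1 L/s.
Equation of motion (constant flow): PIP = Vt/C + R·V̇ + PEEP.
Vt/C = PIP − R·V̇ − PEEP = 39.9 − 7.5×1 − 15 = 39.9 − 7.5 − 15 = 17.4 cmH2O.
C = Vt / 17.4 = 365 / 17.4 = 20.977 mL/cmH2O.

21.0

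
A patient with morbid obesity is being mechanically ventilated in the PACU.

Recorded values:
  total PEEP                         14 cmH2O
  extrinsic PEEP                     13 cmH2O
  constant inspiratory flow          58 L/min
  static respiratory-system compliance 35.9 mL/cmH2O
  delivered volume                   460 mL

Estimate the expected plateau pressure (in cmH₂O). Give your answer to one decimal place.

26.8

End-expiratory occlusion gives total PEEP = 14 cmH2O (intrinsic PEEP = 14 − 13 = 1). Use total PEEP for the elastic gradient.
Pplat = PEEPtotal + Vt / Cstat = 14 + 460 / 35.9 = 14 + 12.813 = 26.813 cmH2O.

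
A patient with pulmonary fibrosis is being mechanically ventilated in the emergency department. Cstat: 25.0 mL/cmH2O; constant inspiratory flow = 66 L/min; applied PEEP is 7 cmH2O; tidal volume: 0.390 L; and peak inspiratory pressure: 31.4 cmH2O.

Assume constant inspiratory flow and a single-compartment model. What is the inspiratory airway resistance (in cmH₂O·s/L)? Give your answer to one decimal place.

Flow: 66 L/min ÷ 60 = 1.1 L/s.
Equation of motion (constant flow): PIP = Vt/C + R·V̇ + PEEP.
R·V̇ = PIP − Vt/C − PEEP = 31.4 − 390/25.0 − 7 = 31.4 − 15.6 − 7 = 8.8 cmH2O.
R = 8.8 / 1.1 = 8.0 cmH2O·s/L.

8.0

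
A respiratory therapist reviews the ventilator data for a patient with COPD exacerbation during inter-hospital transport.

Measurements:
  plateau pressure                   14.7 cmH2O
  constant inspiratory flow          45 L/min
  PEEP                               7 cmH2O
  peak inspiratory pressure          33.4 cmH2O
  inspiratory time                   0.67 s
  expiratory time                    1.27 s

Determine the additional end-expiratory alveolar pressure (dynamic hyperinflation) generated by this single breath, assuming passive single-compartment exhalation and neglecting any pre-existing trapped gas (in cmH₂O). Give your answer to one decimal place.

Flow: 45 L/min ÷ 60 = 0.75 L/s.
Vt = flow × Ti = 0.75 L/s × 0.67 s × 1000 mL/L = 502.5 mL.
R = (PIP − Pplat)/V̇ = (33.4 − 14.7) / 0.75 = 18.7/0.75 = 24.933 cmH2O·s/L.
C = Vt/(Pplat − PEEP) = 502.5 / (14.7 − 7) = 502.5/7.7 = 65.26 mL/cmH2O.
τ = R × C = 24.933 × 0.06526 L/cmH2O = 1.627 s.
Fraction remaining = e^(−Te/τ) = e^(−1.27/1.627) = 0.4581; trapped volume = 502.5 × 0.4581 = 230.2 mL.
Additional alveolar pressure from trapping ≈ V_trapped / C = 230.2 / 65.26 = 3.527 cmH2O.

3.5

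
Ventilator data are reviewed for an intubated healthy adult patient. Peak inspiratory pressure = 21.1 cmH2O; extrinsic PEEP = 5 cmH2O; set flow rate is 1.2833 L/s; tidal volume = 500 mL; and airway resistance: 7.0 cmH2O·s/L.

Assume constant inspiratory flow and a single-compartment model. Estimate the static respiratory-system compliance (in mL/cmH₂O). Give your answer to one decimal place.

70.3

Equation of motion (constant flow): PIP = Vt/C + R·V̇ + PEEP.
Vt/C = PIP − R·V̇ − PEEP = 21.1 − 7.0×1.2833 − 5 = 21.1 − 8.983 − 5 = 7.117 cmH2O.
C = Vt / 7.117 = 500 / 7.117 = 70.254 mL/cmH2O.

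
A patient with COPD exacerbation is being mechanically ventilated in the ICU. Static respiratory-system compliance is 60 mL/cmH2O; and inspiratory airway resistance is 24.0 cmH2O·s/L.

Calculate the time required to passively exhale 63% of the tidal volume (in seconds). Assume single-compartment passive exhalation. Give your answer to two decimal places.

1.43

τ = R × C = 24.0 × 60 mL/cmH2O = 24.0 × 0.060 L/cmH2O = 1.44 s.
Exhaled fraction f = 1 − e^(−t/τ) → t = −τ·ln(1 − f) = −1.44·ln(0.37) = 1.432 s.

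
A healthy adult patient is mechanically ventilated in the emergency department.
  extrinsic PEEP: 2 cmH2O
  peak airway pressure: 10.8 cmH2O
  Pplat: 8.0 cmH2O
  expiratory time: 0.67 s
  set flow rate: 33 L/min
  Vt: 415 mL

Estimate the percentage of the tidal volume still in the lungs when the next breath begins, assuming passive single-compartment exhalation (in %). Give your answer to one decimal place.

14.9

Flow: 33 L/min ÷ 60 = 0.55 L/s.
R = (PIP − Pplat)/V̇ = (10.8 − 8.0) / 0.55 = 2.8/0.55 = 5.091 cmH2O·s/L.
C = Vt/(Pplat − PEEP) = 415.0 / (8.0 − 2) = 415.0/6.0 = 69.167 mL/cmH2O.
τ = R × C = 5.091 × 0.06917 L/cmH2O = 0.3521 s.
Fraction remaining at end-expiration = e^(−Te/τ) = e^(−0.67/0.3521) = 0.1491 → 14.91%.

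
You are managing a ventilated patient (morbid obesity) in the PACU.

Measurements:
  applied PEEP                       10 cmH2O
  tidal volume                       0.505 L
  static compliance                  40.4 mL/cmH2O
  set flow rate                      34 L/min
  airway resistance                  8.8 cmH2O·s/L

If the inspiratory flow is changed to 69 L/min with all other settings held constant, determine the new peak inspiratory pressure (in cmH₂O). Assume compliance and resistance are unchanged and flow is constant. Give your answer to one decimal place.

32.6

Flow: 34 L/min ÷ 60 = 0.5667 L/s.
New flow: 69 L/min ÷ 60 = 1.15 L/s.
PIP = Vt/C + R·V̇ + PEEP (constant-flow equation of motion).
Only the resistive term changes: ΔPIP = R × ΔV̇ = 8.8 × (1.15 − 0.5667) = 8.8 × 0.5833 = 5.133 cmH2O.
Original PIP = 505/40.4 + 8.8×0.5667 + 10 = 27.487 cmH2O; new PIP = 27.487 + (5.133) = 32.62 cmH2O.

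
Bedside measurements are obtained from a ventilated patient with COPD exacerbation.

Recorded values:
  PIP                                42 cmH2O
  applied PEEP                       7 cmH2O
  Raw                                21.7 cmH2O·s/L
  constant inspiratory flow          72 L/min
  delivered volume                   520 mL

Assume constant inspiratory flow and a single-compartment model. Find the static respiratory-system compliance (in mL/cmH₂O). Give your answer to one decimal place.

Flow: 72 L/min ÷ 60 = 1.2 L/s.
Equation of motion (constant flow): PIP = Vt/C + R·V̇ + PEEP.
Vt/C = PIP − R·V̇ − PEEP = 42 − 21.7×1.2 − 7 = 42 − 26.04 − 7 = 8.96 cmH2O.
C = Vt / 8.96 = 520 / 8.96 = 58.036 mL/cmH2O.

58.0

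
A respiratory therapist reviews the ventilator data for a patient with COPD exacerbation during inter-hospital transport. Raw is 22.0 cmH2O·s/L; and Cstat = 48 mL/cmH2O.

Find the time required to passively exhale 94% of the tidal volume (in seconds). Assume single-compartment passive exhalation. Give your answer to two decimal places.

2.97

τ = R × C = 22.0 × 48 mL/cmH2O = 22.0 × 0.048 L/cmH2O = 1.056 s.
Exhaled fraction f = 1 − e^(−t/τ) → t = −τ·ln(1 − f) = −1.056·ln(0.06) = 2.971 s.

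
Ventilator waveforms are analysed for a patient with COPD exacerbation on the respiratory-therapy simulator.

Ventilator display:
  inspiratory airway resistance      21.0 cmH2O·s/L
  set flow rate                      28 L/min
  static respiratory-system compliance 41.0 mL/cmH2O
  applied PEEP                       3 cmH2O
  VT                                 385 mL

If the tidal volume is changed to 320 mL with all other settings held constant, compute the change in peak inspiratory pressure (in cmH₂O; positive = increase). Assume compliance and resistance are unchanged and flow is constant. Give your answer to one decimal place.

PIP = Vt/C + R·V̇ + PEEP (constant-flow equation of motion).
Only the elastic term changes: ΔPIP = ΔVt / C = (320 − 385) / 41.0 = -1.585 cmH2O.

-1.6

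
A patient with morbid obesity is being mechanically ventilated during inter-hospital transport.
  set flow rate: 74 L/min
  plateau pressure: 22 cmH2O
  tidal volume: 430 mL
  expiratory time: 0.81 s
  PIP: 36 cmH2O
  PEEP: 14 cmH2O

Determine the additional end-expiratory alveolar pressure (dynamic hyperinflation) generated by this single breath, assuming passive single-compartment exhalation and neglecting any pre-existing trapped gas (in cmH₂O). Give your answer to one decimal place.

2.1

Flow: 74 L/min ÷ 60 = 1.2333 L/s.
R = (PIP − Pplat)/V̇ = (36 − 22) / 1.2333 = 14.0/1.2333 = 11.352 cmH2O·s/L.
C = Vt/(Pplat − PEEP) = 430.0 / (22 − 14) = 430.0/8.0 = 53.75 mL/cmH2O.
τ = R × C = 11.352 × 0.05375 L/cmH2O = 0.6102 s.
Fraction remaining = e^(−Te/τ) = e^(−0.81/0.6102) = 0.2652; trapped volume = 430.0 × 0.2652 = 114.04 mL.
Additional alveolar pressure from trapping ≈ V_trapped / C = 114.04 / 53.75 = 2.122 cmH2O.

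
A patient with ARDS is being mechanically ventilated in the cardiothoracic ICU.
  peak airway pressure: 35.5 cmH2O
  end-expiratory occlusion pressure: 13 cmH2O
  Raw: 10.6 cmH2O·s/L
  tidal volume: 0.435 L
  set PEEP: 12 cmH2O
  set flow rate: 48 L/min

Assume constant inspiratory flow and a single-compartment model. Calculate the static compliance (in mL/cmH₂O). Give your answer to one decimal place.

Flow: 48 L/min ÷ 60 = 0.8 L/s.
Total PEEP = 13 cmH2O (set 12 + intrinsic 1); this is the baseline alveolar pressure.
Equation of motion (constant flow): PIP = Vt/C + R·V̇ + PEEP.
Vt/C = PIP − R·V̇ − PEEP = 35.5 − 10.6×0.8 − 13 = 35.5 − 8.48 − 13 = 14.02 cmH2O.
C = Vt / 14.02 = 435 / 14.02 = 31.027 mL/cmH2O.

31.0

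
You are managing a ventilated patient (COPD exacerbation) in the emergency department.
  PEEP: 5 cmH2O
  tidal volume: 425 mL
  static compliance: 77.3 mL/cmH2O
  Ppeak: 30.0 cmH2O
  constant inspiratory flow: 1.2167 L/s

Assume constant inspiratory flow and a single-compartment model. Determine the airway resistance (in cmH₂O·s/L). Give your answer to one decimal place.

16.0

Equation of motion (constant flow): PIP = Vt/C + R·V̇ + PEEP.
R·V̇ = PIP − Vt/C − PEEP = 30.0 − 425/77.3 − 5 = 30.0 − 5.498 − 5 = 19.502 cmH2O.
R = 19.502 / 1.2167 = 16.029 cmH2O·s/L.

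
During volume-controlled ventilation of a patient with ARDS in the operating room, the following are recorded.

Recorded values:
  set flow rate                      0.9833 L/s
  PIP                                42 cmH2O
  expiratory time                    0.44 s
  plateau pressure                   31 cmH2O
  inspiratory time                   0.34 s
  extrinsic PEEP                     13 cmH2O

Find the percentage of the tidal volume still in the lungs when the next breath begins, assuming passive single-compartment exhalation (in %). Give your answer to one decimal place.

Vt = flow × Ti = 0.9833 L/s × 0.34 s × 1000 mL/L = 334.32 mL.
R = (PIP − Pplat)/V̇ = (42 − 31) / 0.9833 = 11.0/0.9833 = 11.187 cmH2O·s/L.
C = Vt/(Pplat − PEEP) = 334.32 / (31 − 13) = 334.32/18.0 = 18.573 mL/cmH2O.
τ = R × C = 11.187 × 0.01857 L/cmH2O = 0.2077 s.
Fraction remaining at end-expiration = e^(−Te/τ) = e^(−0.44/0.2077) = 0.1202 → 12.02%.

12.0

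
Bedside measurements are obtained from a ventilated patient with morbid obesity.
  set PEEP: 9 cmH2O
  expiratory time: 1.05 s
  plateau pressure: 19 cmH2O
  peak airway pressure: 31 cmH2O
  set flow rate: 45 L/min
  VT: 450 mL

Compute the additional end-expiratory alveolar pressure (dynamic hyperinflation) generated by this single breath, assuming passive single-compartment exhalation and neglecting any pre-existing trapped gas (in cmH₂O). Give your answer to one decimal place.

Flow: 45 L/min ÷ 60 = 0.75 L/s.
R = (PIP − Pplat)/V̇ = (31 − 19) / 0.75 = 12.0/0.75 = 16.0 cmH2O·s/L.
C = Vt/(Pplat − PEEP) = 450.0 / (19 − 9) = 450.0/10.0 = 45.0 mL/cmH2O.
τ = R × C = 16.0 × 0.045 L/cmH2O = 0.72 s.
Fraction remaining = e^(−Te/τ) = e^(−1.05/0.72) = 0.2326; trapped volume = 450.0 × 0.2326 = 104.67 mL.
Additional alveolar pressure from trapping ≈ V_trapped / C = 104.67 / 45.0 = 2.326 cmH2O.

2.3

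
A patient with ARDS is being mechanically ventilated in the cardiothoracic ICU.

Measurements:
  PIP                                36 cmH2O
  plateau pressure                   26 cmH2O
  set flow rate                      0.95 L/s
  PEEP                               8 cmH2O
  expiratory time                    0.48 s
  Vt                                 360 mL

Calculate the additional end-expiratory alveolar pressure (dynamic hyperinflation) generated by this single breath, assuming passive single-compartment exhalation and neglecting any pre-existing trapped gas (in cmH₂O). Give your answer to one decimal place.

R = (PIP − Pplat)/V̇ = (36 − 26) / 0.95 = 10.0/0.95 = 10.526 cmH2O·s/L.
C = Vt/(Pplat − PEEP) = 360.0 / (26 − 8) = 360.0/18.0 = 20.0 mL/cmH2O.
τ = R × C = 10.526 × 0.02 L/cmH2O = 0.2105 s.
Fraction remaining = e^(−Te/τ) = e^(−0.48/0.2105) = 0.1023; trapped volume = 360.0 × 0.1023 = 36.828 mL.
Additional alveolar pressure from trapping ≈ V_trapped / C = 36.828 / 20.0 = 1.841 cmH2O.

1.8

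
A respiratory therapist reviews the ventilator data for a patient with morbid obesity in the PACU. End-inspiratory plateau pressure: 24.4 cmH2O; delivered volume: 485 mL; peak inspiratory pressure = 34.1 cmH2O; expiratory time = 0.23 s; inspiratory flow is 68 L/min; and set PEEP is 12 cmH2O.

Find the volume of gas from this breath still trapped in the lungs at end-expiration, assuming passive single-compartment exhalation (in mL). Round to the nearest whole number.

244

Flow: 68 L/min ÷ 60 = 1.1333 L/s.
R = (PIP − Pplat)/V̇ = (34.1 − 24.4) / 1.1333 = 9.7/1.1333 = 8.559 cmH2O·s/L.
C = Vt/(Pplat − PEEP) = 485.0 / (24.4 − 12) = 485.0/12.4 = 39.113 mL/cmH2O.
τ = R × C = 8.559 × 0.03911 L/cmH2O = 0.3347 s.
Fraction remaining = e^(−Te/τ) = e^(−0.23/0.3347) = 0.503.
Trapped volume = 485.0 × 0.503 = 243.96 mL.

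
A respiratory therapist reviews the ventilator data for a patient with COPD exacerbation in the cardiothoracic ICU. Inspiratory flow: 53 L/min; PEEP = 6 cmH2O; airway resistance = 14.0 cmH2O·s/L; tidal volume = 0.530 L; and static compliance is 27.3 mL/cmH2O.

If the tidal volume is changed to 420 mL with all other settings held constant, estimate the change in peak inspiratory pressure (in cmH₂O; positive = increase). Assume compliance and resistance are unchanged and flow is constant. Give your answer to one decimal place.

PIP = Vt/C + R·V̇ + PEEP (constant-flow equation of motion).
Only the elastic term changes: ΔPIP = ΔVt / C = (420 − 530) / 27.3 = -4.029 cmH2O.

-4.0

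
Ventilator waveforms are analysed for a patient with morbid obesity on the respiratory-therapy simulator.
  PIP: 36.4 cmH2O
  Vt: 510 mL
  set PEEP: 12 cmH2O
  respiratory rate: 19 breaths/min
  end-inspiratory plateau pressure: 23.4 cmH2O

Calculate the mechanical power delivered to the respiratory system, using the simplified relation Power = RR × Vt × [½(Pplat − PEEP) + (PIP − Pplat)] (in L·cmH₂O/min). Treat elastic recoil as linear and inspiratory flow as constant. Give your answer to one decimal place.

181.2

Per-breath work = Vt × [½(Pplat−PEEP) + (PIP−Pplat)] = 0.510 × [0.5×11.4 + 13.0] = 0.510 × 18.7 = 9.537 L·cmH2O.
Power = 19 × 9.537 = 181.2 L·cmH2O/min.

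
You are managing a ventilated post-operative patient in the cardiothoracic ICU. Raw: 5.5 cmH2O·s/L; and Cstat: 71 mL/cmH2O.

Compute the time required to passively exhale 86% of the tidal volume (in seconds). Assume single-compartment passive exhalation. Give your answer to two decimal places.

0.77

τ = R × C = 5.5 × 71 mL/cmH2O = 5.5 × 0.071 L/cmH2O = 0.3905 s.
Exhaled fraction f = 1 − e^(−t/τ) → t = −τ·ln(1 − f) = −0.3905·ln(0.14) = 0.7678 s.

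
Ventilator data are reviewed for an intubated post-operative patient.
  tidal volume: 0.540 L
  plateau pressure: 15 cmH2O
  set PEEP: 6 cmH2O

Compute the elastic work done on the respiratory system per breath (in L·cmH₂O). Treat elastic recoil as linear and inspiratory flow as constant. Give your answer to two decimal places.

Elastic work ≈ ½ × (Pplat − PEEP) × Vt = 0.5 × (15 − 6) × 0.540 L = 0.5 × 9.0 × 0.540 = 2.43 L·cmH2O.

2.43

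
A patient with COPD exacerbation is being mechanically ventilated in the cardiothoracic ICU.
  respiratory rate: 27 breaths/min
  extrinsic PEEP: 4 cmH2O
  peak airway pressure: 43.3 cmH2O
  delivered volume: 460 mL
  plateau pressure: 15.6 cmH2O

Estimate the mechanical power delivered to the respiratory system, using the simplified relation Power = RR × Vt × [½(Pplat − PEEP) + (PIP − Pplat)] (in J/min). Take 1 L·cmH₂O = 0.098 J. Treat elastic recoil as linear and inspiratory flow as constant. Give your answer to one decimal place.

40.8

Per-breath work = Vt × [½(Pplat−PEEP) + (PIP−Pplat)] = 0.460 × [0.5×11.6 + 27.7] = 0.460 × 33.5 = 15.41 L·cmH2O.
Power = 27 × 15.41 = 416.07 L·cmH2O/min.
× 0.098 J/(L·cmH2O) → 40.775 J/min.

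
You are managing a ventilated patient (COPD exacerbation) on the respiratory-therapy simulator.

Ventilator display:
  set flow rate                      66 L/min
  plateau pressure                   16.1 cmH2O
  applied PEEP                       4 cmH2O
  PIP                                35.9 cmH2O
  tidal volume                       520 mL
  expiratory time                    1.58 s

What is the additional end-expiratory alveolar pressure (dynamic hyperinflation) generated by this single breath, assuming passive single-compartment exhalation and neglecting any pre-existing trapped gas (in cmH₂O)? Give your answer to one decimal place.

1.6

Flow: 66 L/min ÷ 60 = 1.1 L/s.
R = (PIP − Pplat)/V̇ = (35.9 − 16.1) / 1.1 = 19.8/1.1 = 18.0 cmH2O·s/L.
C = Vt/(Pplat − PEEP) = 520.0 / (16.1 − 4) = 520.0/12.1 = 42.975 mL/cmH2O.
τ = R × C = 18.0 × 0.04298 L/cmH2O = 0.7736 s.
Fraction remaining = e^(−Te/τ) = e^(−1.58/0.7736) = 0.1297; trapped volume = 520.0 × 0.1297 = 67.444 mL.
Additional alveolar pressure from trapping ≈ V_trapped / C = 67.444 / 42.975 = 1.569 cmH2O.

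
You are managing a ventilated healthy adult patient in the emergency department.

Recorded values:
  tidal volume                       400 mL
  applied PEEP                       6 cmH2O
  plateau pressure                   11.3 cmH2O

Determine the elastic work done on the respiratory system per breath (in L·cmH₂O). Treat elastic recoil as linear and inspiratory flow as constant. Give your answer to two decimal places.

Elastic work ≈ ½ × (Pplat − PEEP) × Vt = 0.5 × (11.3 − 6) × 0.400 L = 0.5 × 5.3 × 0.400 = 1.06 L·cmH2O.

1.06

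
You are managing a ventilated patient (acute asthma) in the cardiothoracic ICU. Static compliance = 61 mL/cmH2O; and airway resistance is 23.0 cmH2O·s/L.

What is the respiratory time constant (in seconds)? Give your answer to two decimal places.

τ = R × C = 23.0 × 61 mL/cmH2O = 23.0 × 0.061 L/cmH2O = 1.403 s.

1.40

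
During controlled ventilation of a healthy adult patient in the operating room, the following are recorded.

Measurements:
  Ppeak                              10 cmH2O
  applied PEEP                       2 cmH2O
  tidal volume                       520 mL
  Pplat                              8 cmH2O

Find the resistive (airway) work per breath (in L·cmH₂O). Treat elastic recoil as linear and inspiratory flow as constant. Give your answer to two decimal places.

With constant inspiratory flow the resistive pressure is constant at PIP − Pplat = 10 − 8 = 2.0 cmH2O, so resistive work = 2.0 × 0.520 = 1.04 L·cmH2O.

1.04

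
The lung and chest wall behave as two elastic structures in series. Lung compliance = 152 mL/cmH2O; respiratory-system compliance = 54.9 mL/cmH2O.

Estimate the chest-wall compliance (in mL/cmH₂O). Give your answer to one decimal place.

1/Ccw = 1/Crs − 1/CL.
1/Ccw = 1/54.9 − 1/152 = 0.01164.
Ccw = 85.911 mL/cmH2O.

85.9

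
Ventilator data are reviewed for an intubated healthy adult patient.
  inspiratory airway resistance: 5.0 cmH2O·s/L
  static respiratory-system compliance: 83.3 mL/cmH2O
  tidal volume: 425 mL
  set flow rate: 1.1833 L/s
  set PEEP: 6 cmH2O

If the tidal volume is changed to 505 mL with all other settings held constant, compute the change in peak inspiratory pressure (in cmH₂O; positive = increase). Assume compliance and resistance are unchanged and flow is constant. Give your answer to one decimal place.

1.0

PIP = Vt/C + R·V̇ + PEEP (constant-flow equation of motion).
Only the elastic term changes: ΔPIP = ΔVt / C = (505 − 425) / 83.3 = 0.9604 cmH2O.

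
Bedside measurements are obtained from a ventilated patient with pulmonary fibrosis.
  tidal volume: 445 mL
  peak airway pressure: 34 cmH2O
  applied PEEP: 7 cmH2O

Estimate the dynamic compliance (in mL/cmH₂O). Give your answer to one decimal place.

16.5

Dynamic compliance = Vt / (PIP − PEEP) = 445 / (34 − 7) = 445 / 27.0 = 16.481 mL/cmH2O.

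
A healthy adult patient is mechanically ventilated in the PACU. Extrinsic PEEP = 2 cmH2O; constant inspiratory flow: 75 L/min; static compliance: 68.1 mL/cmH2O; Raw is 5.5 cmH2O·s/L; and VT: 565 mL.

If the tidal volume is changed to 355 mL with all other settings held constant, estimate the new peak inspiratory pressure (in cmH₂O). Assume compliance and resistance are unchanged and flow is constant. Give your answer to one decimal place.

14.1

Flow: 75 L/min ÷ 60 = 1.25 L/s.
PIP = Vt/C + R·V̇ + PEEP (constant-flow equation of motion).
Only the elastic term changes: ΔPIP = ΔVt / C = (355 − 565) / 68.1 = -3.084 cmH2O.
Original PIP = 565/68.1 + 5.5×1.25 + 2 = 17.172 cmH2O; new PIP = 17.172 + (-3.084) = 14.088 cmH2O.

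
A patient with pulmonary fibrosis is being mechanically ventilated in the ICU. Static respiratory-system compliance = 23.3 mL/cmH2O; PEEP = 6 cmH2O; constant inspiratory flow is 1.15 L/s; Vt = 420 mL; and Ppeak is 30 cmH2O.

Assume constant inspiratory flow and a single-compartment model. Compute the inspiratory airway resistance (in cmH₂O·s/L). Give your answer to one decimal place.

Equation of motion (constant flow): PIP = Vt/C + R·V̇ + PEEP.
R·V̇ = PIP − Vt/C − PEEP = 30 − 420/23.3 − 6 = 30 − 18.026 − 6 = 5.974 cmH2O.
R = 5.974 / 1.15 = 5.195 cmH2O·s/L.

5.2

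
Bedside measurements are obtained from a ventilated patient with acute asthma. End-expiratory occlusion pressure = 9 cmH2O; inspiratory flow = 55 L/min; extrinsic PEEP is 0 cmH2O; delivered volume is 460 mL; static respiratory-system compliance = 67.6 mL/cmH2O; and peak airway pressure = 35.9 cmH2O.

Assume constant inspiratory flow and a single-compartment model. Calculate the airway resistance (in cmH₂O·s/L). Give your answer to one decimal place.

Flow: 55 L/min ÷ 60 = 0.9167 L/s.
Total PEEP = 9 cmH2O (set 0 + intrinsic 9); this is the baseline alveolar pressure.
Equation of motion (constant flow): PIP = Vt/C + R·V̇ + PEEP.
R·V̇ = PIP − Vt/C − PEEP = 35.9 − 460/67.6 − 9 = 35.9 − 6.805 − 9 = 20.095 cmH2O.
R = 20.095 / 0.9167 = 21.921 cmH2O·s/L.

21.9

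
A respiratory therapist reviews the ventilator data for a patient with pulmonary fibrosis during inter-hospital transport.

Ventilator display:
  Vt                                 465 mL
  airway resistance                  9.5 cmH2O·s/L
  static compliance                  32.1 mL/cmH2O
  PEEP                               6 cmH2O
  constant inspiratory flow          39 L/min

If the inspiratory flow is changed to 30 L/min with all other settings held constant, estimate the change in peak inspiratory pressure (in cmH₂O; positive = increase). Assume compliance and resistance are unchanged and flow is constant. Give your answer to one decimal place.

Flow: 39 L/min ÷ 60 = 0.65 L/s.
New flow: 30 L/min ÷ 60 = 0.5 L/s.
PIP = Vt/C + R·V̇ + PEEP (constant-flow equation of motion).
Only the resistive term changes: ΔPIP = R × ΔV̇ = 9.5 × (0.5 − 0.65) = 9.5 × -0.15 = -1.425 cmH2O.

-1.4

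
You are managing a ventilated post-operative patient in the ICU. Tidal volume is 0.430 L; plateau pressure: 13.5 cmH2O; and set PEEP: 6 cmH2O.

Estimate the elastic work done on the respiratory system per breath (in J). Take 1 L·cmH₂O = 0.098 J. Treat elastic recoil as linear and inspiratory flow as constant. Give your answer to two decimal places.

Elastic work ≈ ½ × (Pplat − PEEP) × Vt = 0.5 × (13.5 − 6) × 0.430 L = 0.5 × 7.5 × 0.430 = 1.613 L·cmH2O.
× 0.098 J/(L·cmH2O) → 0.1581 J.

0.16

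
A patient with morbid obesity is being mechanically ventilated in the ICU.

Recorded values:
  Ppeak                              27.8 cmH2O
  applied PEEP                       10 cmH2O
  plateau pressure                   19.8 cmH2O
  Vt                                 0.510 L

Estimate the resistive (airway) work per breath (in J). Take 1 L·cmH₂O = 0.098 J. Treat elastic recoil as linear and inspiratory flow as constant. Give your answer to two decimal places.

0.40

With constant inspiratory flow the resistive pressure is constant at PIP − Pplat = 27.8 − 19.8 = 8.0 cmH2O, so resistive work = 8.0 × 0.510 = 4.08 L·cmH2O.
× 0.098 J/(L·cmH2O) → 0.3998 J.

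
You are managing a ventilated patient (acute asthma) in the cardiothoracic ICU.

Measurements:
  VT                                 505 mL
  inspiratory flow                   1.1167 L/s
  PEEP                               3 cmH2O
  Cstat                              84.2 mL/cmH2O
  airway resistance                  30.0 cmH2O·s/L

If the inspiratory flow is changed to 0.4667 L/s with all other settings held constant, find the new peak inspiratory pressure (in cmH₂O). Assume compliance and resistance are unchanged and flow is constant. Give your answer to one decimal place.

PIP = Vt/C + R·V̇ + PEEP (constant-flow equation of motion).
Only the resistive term changes: ΔPIP = R × ΔV̇ = 30.0 × (0.4667 − 1.1167) = 30.0 × -0.65 = -19.5 cmH2O.
Original PIP = 505/84.2 + 30.0×1.1167 + 3 = 42.499 cmH2O; new PIP = 42.499 + (-19.5) = 22.999 cmH2O.

23.0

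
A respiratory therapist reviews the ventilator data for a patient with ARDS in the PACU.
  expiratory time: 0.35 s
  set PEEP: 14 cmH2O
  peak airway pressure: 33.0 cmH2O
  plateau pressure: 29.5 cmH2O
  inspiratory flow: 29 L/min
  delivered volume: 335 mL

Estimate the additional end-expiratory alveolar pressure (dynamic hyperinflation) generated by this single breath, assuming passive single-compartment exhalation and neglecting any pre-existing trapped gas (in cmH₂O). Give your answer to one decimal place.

Flow: 29 L/min ÷ 60 = 0.4833 L/s.
R = (PIP − Pplat)/V̇ = (33.0 − 29.5) / 0.4833 = 3.5/0.4833 = 7.242 cmH2O·s/L.
C = Vt/(Pplat − PEEP) = 335.0 / (29.5 − 14) = 335.0/15.5 = 21.613 mL/cmH2O.
τ = R × C = 7.242 × 0.02161 L/cmH2O = 0.1565 s.
Fraction remaining = e^(−Te/τ) = e^(−0.35/0.1565) = 0.1068; trapped volume = 335.0 × 0.1068 = 35.778 mL.
Additional alveolar pressure from trapping ≈ V_trapped / C = 35.778 / 21.613 = 1.655 cmH2O.

1.7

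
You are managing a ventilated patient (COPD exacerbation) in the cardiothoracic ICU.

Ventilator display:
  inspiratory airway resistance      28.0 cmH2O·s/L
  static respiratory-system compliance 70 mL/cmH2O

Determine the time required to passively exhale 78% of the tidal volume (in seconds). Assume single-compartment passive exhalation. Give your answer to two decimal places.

2.97

τ = R × C = 28.0 × 70 mL/cmH2O = 28.0 × 0.070 L/cmH2O = 1.96 s.
Exhaled fraction f = 1 − e^(−t/τ) → t = −τ·ln(1 − f) = −1.96·ln(0.22) = 2.968 s.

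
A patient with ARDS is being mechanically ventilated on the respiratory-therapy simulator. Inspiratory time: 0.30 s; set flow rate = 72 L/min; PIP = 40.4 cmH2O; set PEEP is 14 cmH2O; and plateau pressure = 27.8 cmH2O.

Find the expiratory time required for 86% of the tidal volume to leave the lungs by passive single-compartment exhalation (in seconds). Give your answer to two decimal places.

0.54

Flow: 72 L/min ÷ 60 = 1.2 L/s.
Vt = flow × Ti = 1.2 L/s × 0.30 s × 1000 mL/L = 360.0 mL.
R = (PIP − Pplat)/V̇ = (40.4 − 27.8) / 1.2 = 12.6/1.2 = 10.5 cmH2O·s/L.
C = Vt/(Pplat − PEEP) = 360.0 / (27.8 − 14) = 360.0/13.8 = 26.087 mL/cmH2O.
τ = R × C = 10.5 × 0.02609 L/cmH2O = 0.2739 s.
t = −τ·ln(1 − 0.86) = −0.2739·ln(0.14) = 0.5385 s.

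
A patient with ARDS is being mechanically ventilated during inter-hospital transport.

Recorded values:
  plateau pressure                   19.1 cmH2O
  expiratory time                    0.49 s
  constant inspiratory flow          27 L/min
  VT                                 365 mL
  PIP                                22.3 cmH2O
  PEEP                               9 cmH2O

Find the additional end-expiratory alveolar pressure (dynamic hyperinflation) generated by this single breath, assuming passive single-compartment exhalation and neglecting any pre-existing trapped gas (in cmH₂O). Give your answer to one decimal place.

1.5

Flow: 27 L/min ÷ 60 = 0.45 L/s.
R = (PIP − Pplat)/V̇ = (22.3 − 19.1) / 0.45 = 3.2/0.45 = 7.111 cmH2O·s/L.
C = Vt/(Pplat − PEEP) = 365.0 / (19.1 − 9) = 365.0/10.1 = 36.139 mL/cmH2O.
τ = R × C = 7.111 × 0.03614 L/cmH2O = 0.257 s.
Fraction remaining = e^(−Te/τ) = e^(−0.49/0.257) = 0.1486; trapped volume = 365.0 × 0.1486 = 54.239 mL.
Additional alveolar pressure from trapping ≈ V_trapped / C = 54.239 / 36.139 = 1.501 cmH2O.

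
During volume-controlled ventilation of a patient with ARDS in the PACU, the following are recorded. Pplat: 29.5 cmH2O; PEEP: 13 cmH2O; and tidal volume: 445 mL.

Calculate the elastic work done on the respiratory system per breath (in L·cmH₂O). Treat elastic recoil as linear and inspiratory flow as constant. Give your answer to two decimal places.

3.67

Elastic work ≈ ½ × (Pplat − PEEP) × Vt = 0.5 × (29.5 − 13) × 0.445 L = 0.5 × 16.5 × 0.445 = 3.671 L·cmH2O.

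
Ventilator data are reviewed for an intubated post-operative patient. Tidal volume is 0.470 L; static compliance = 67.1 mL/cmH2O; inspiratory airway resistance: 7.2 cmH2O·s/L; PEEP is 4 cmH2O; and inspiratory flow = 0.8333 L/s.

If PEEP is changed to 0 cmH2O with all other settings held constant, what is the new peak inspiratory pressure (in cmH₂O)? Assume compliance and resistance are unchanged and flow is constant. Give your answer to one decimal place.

PIP = Vt/C + R·V̇ + PEEP (constant-flow equation of motion).
Only the baseline term changes: ΔPIP = ΔPEEP = 0 − 4 = -4.0 cmH2O.
Original PIP = 470/67.1 + 7.2×0.8333 + 4 = 17.004 cmH2O; new PIP = 17.004 + (-4.0) = 13.004 cmH2O.

13.0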